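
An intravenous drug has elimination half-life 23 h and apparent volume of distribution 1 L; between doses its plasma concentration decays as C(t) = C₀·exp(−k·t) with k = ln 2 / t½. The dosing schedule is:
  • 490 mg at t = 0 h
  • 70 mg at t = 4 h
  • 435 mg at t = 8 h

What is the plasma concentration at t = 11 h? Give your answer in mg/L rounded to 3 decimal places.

805.826 mg/L

k = ln 2 / 23 = 0.03014 per h
Dose 1 (490 mg at t=0 h): 490·exp(−0.03014·11) = 351.743 mg/L
Dose 2 (70 mg at t=4 h): 70·exp(−0.03014·7) = 56.687 mg/L
Dose 3 (435 mg at t=8 h): 435·exp(−0.03014·3) = 397.397 mg/L
C(11) = 351.743 + 56.687 + 397.397 = 805.826 mg/L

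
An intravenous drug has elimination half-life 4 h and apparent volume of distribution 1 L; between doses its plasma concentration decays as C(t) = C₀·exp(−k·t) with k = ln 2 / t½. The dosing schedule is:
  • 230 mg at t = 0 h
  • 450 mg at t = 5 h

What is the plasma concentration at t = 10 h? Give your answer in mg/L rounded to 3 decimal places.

k = ln 2 / 4 = 0.17329 per h
Dose 1 (230 mg at t=0 h): 230·exp(−0.17329·10) = 40.659 mg/L
Dose 2 (450 mg at t=5 h): 450·exp(−0.17329·5) = 189.202 mg/L
C(10) = 40.659 + 189.202 = 229.860 mg/L

229.860 mg/L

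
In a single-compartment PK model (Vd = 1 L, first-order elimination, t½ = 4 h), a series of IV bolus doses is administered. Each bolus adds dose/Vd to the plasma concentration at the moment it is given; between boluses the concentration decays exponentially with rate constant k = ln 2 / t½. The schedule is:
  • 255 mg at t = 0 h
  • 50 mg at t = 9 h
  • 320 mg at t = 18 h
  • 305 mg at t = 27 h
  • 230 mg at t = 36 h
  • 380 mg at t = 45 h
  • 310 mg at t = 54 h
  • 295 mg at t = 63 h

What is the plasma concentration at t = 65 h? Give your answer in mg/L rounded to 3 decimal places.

268.585 mg/L

k = ln 2 / 4 = 0.17329 per h
Dose 1 (255 mg at t=0 h): 255·exp(−0.17329·65) = 0.003 mg/L
Dose 2 (50 mg at t=9 h): 50·exp(−0.17329·56) = 0.003 mg/L
Dose 3 (320 mg at t=18 h): 320·exp(−0.17329·47) = 0.093 mg/L
Dose 4 (305 mg at t=27 h): 305·exp(−0.17329·38) = 0.421 mg/L
Dose 5 (230 mg at t=36 h): 230·exp(−0.17329·29) = 1.511 mg/L
Dose 6 (380 mg at t=45 h): 380·exp(−0.17329·20) = 11.875 mg/L
Dose 7 (310 mg at t=54 h): 310·exp(−0.17329·11) = 46.082 mg/L
Dose 8 (295 mg at t=63 h): 295·exp(−0.17329·2) = 208.597 mg/L
C(65) = 0.003 + 0.003 + 0.093 + 0.421 + 1.511 + 11.875 + 46.082 + 208.597 = 268.585 mg/L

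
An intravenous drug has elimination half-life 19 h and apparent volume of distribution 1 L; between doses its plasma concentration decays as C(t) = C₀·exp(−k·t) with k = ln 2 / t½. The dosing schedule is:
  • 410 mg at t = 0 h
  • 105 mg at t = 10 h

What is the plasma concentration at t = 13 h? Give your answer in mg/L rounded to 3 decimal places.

k = ln 2 / 19 = 0.03648 per h
Dose 1 (410 mg at t=0 h): 410·exp(−0.03648·13) = 255.162 mg/L
Dose 2 (105 mg at t=10 h): 105·exp(−0.03648·3) = 94.115 mg/L
C(13) = 255.162 + 94.115 = 349.277 mg/L

349.277 mg/L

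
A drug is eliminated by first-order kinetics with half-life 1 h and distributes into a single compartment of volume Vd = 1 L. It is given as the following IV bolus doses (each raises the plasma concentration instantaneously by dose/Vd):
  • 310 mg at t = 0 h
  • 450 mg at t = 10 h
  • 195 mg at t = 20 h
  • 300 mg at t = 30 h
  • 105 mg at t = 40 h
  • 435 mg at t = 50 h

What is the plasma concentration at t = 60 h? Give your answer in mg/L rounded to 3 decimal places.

k = ln 2 / 1 = 0.69315 per h
Dose 1 (310 mg at t=0 h): 310·exp(−0.69315·60) = 0.000 mg/L
Dose 2 (450 mg at t=10 h): 450·exp(−0.69315·50) = 0.000 mg/L
Dose 3 (195 mg at t=20 h): 195·exp(−0.69315·40) = 0.000 mg/L
Dose 4 (300 mg at t=30 h): 300·exp(−0.69315·30) = 0.000 mg/L
Dose 5 (105 mg at t=40 h): 105·exp(−0.69315·20) = 0.000 mg/L
Dose 6 (435 mg at t=50 h): 435·exp(−0.69315·10) = 0.425 mg/L
C(60) = 0.000 + 0.000 + 0.000 + 0.000 + 0.000 + 0.425 = 0.425 mg/L

0.425 mg/L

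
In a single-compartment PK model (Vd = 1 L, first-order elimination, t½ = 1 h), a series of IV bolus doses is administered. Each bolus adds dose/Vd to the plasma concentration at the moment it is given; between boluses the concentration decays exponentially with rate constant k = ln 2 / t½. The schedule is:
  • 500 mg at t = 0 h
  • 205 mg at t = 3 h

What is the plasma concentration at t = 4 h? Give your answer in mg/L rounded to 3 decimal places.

k = ln 2 / 1 = 0.69315 per h
Dose 1 (500 mg at t=0 h): 500·exp(−0.69315·4) = 31.250 mg/L
Dose 2 (205 mg at t=3 h): 205·exp(−0.69315·1) = 102.500 mg/L
C(4) = 31.250 + 102.500 = 133.750 mg/L

133.750 mg/L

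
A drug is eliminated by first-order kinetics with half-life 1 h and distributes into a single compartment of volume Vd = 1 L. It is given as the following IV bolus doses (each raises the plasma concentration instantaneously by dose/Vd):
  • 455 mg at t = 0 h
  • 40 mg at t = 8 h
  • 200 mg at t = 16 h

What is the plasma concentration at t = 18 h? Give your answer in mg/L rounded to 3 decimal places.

k = ln 2 / 1 = 0.69315 per h
Dose 1 (455 mg at t=0 h): 455·exp(−0.69315·18) = 0.002 mg/L
Dose 2 (40 mg at t=8 h): 40·exp(−0.69315·10) = 0.039 mg/L
Dose 3 (200 mg at t=16 h): 200·exp(−0.69315·2) = 50.000 mg/L
C(18) = 0.002 + 0.039 + 50.000 = 50.041 mg/L

50.041 mg/L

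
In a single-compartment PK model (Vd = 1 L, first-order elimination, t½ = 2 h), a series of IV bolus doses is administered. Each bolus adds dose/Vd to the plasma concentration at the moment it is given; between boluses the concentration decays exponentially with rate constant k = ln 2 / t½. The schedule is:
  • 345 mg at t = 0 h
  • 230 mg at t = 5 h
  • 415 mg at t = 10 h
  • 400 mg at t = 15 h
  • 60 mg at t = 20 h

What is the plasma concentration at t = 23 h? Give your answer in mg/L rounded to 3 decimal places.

k = ln 2 / 2 = 0.34657 per h
Dose 1 (345 mg at t=0 h): 345·exp(−0.34657·23) = 0.119 mg/L
Dose 2 (230 mg at t=5 h): 230·exp(−0.34657·18) = 0.449 mg/L
Dose 3 (415 mg at t=10 h): 415·exp(−0.34657·13) = 4.585 mg/L
Dose 4 (400 mg at t=15 h): 400·exp(−0.34657·8) = 25.000 mg/L
Dose 5 (60 mg at t=20 h): 60·exp(−0.34657·3) = 21.213 mg/L
C(23) = 0.119 + 0.449 + 4.585 + 25.000 + 21.213 = 51.367 mg/L

51.367 mg/L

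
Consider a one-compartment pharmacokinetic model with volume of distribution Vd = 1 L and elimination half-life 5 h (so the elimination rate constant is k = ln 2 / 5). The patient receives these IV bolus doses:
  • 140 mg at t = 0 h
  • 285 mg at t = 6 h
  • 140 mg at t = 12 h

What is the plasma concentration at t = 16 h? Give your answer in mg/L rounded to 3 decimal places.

166.894 mg/L

k = ln 2 / 5 = 0.13863 per h
Dose 1 (140 mg at t=0 h): 140·exp(−0.13863·16) = 15.235 mg/L
Dose 2 (285 mg at t=6 h): 285·exp(−0.13863·10) = 71.250 mg/L
Dose 3 (140 mg at t=12 h): 140·exp(−0.13863·4) = 80.409 mg/L
C(16) = 15.235 + 71.250 + 80.409 = 166.894 mg/L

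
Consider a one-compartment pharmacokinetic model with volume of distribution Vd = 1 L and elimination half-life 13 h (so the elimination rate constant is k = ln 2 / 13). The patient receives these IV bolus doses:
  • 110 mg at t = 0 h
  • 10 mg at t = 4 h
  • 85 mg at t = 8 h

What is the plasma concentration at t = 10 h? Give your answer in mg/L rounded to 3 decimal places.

k = ln 2 / 13 = 0.05332 per h
Dose 1 (110 mg at t=0 h): 110·exp(−0.05332·10) = 64.540 mg/L
Dose 2 (10 mg at t=4 h): 10·exp(−0.05332·6) = 7.262 mg/L
Dose 3 (85 mg at t=8 h): 85·exp(−0.05332·2) = 76.402 mg/L
C(10) = 64.540 + 7.262 + 76.402 = 148.205 mg/L

148.205 mg/L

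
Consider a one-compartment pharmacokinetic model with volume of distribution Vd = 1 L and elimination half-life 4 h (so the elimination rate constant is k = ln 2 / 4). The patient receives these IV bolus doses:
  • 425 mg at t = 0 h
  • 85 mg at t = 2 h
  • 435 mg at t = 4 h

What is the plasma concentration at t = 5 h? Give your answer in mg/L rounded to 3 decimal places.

k = ln 2 / 4 = 0.17329 per h
Dose 1 (425 mg at t=0 h): 425·exp(−0.17329·5) = 178.690 mg/L
Dose 2 (85 mg at t=2 h): 85·exp(−0.17329·3) = 50.541 mg/L
Dose 3 (435 mg at t=4 h): 435·exp(−0.17329·1) = 365.790 mg/L
C(5) = 178.690 + 50.541 + 365.790 = 595.022 mg/L

595.022 mg/L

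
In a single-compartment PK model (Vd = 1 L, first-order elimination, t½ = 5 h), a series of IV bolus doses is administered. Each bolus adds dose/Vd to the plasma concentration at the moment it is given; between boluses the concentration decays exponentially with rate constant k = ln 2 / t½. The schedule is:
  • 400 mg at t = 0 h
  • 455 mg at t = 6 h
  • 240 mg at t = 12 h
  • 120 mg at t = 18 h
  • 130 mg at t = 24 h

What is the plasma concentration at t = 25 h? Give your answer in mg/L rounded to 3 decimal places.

k = ln 2 / 5 = 0.13863 per h
Dose 1 (400 mg at t=0 h): 400·exp(−0.13863·25) = 12.500 mg/L
Dose 2 (455 mg at t=6 h): 455·exp(−0.13863·19) = 32.666 mg/L
Dose 3 (240 mg at t=12 h): 240·exp(−0.13863·13) = 39.585 mg/L
Dose 4 (120 mg at t=18 h): 120·exp(−0.13863·7) = 45.471 mg/L
Dose 5 (130 mg at t=24 h): 130·exp(−0.13863·1) = 113.172 mg/L
C(25) = 12.500 + 32.666 + 39.585 + 45.471 + 113.172 = 243.394 mg/L

243.394 mg/L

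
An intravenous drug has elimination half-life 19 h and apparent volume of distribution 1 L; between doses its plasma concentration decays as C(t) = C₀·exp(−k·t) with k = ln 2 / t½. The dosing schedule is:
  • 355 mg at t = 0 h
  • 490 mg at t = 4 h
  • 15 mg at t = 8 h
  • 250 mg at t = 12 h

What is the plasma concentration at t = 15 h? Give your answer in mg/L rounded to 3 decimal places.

769.121 mg/L

k = ln 2 / 19 = 0.03648 per h
Dose 1 (355 mg at t=0 h): 355·exp(−0.03648·15) = 205.387 mg/L
Dose 2 (490 mg at t=4 h): 490·exp(−0.03648·11) = 328.032 mg/L
Dose 3 (15 mg at t=8 h): 15·exp(−0.03648·7) = 11.619 mg/L
Dose 4 (250 mg at t=12 h): 250·exp(−0.03648·3) = 224.083 mg/L
C(15) = 205.387 + 328.032 + 11.619 + 224.083 = 769.121 mg/L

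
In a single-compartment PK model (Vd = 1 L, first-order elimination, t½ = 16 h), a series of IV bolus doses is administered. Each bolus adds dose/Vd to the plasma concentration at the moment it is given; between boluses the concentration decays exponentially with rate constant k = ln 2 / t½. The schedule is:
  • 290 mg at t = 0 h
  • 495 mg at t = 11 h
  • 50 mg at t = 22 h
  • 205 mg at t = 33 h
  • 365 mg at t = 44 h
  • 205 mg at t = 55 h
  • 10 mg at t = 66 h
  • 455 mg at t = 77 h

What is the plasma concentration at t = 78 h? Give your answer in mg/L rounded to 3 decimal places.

671.670 mg/L

k = ln 2 / 16 = 0.04332 per h
Dose 1 (290 mg at t=0 h): 290·exp(−0.04332·78) = 9.883 mg/L
Dose 2 (495 mg at t=11 h): 495·exp(−0.04332·67) = 27.167 mg/L
Dose 3 (50 mg at t=22 h): 50·exp(−0.04332·56) = 4.419 mg/L
Dose 4 (205 mg at t=33 h): 205·exp(−0.04332·45) = 29.181 mg/L
Dose 5 (365 mg at t=44 h): 365·exp(−0.04332·34) = 83.677 mg/L
Dose 6 (205 mg at t=55 h): 205·exp(−0.04332·23) = 75.687 mg/L
Dose 7 (10 mg at t=66 h): 10·exp(−0.04332·12) = 5.946 mg/L
Dose 8 (455 mg at t=77 h): 455·exp(−0.04332·1) = 435.709 mg/L
C(78) = 9.883 + 27.167 + 4.419 + 29.181 + 83.677 + 75.687 + 5.946 + 435.709 = 671.670 mg/L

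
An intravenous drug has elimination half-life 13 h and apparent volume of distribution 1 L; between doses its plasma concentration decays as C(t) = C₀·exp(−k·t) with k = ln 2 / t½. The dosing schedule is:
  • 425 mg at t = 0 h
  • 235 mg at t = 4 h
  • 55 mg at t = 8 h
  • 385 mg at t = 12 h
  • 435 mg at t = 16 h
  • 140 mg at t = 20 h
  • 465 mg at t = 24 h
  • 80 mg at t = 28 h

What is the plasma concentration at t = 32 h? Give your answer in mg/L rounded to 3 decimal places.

k = ln 2 / 13 = 0.05332 per h
Dose 1 (425 mg at t=0 h): 425·exp(−0.05332·32) = 77.160 mg/L
Dose 2 (235 mg at t=4 h): 235·exp(−0.05332·28) = 52.807 mg/L
Dose 3 (55 mg at t=8 h): 55·exp(−0.05332·24) = 15.297 mg/L
Dose 4 (385 mg at t=12 h): 385·exp(−0.05332·20) = 132.537 mg/L
Dose 5 (435 mg at t=16 h): 435·exp(−0.05332·16) = 185.349 mg/L
Dose 6 (140 mg at t=20 h): 140·exp(−0.05332·12) = 73.834 mg/L
Dose 7 (465 mg at t=24 h): 465·exp(−0.05332·8) = 303.531 mg/L
Dose 8 (80 mg at t=28 h): 80·exp(−0.05332·4) = 64.635 mg/L
C(32) = 77.160 + 52.807 + 15.297 + 132.537 + 185.349 + 73.834 + 303.531 + 64.635 = 905.151 mg/L

905.151 mg/L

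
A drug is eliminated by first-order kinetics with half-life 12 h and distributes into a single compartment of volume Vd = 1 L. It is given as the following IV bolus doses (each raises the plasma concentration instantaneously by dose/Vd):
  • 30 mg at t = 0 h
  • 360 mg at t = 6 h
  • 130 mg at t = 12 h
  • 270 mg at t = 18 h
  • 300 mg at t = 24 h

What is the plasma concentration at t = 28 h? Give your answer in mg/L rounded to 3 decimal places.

k = ln 2 / 12 = 0.05776 per h
Dose 1 (30 mg at t=0 h): 30·exp(−0.05776·28) = 5.953 mg/L
Dose 2 (360 mg at t=6 h): 360·exp(−0.05776·22) = 101.022 mg/L
Dose 3 (130 mg at t=12 h): 130·exp(−0.05776·16) = 51.591 mg/L
Dose 4 (270 mg at t=18 h): 270·exp(−0.05776·10) = 151.532 mg/L
Dose 5 (300 mg at t=24 h): 300·exp(−0.05776·4) = 238.110 mg/L
C(28) = 5.953 + 101.022 + 51.591 + 151.532 + 238.110 = 548.207 mg/L

548.207 mg/L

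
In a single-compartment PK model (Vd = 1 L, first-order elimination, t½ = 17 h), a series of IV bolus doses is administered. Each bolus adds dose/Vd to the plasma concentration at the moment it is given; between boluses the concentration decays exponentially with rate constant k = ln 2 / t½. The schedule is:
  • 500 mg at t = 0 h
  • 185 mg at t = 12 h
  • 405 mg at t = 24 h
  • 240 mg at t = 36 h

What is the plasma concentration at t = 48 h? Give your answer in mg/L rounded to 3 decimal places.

k = ln 2 / 17 = 0.04077 per h
Dose 1 (500 mg at t=0 h): 500·exp(−0.04077·48) = 70.632 mg/L
Dose 2 (185 mg at t=12 h): 185·exp(−0.04077·36) = 42.628 mg/L
Dose 3 (405 mg at t=24 h): 405·exp(−0.04077·24) = 152.220 mg/L
Dose 4 (240 mg at t=36 h): 240·exp(−0.04077·12) = 147.136 mg/L
C(48) = 70.632 + 42.628 + 152.220 + 147.136 = 412.616 mg/L

412.616 mg/L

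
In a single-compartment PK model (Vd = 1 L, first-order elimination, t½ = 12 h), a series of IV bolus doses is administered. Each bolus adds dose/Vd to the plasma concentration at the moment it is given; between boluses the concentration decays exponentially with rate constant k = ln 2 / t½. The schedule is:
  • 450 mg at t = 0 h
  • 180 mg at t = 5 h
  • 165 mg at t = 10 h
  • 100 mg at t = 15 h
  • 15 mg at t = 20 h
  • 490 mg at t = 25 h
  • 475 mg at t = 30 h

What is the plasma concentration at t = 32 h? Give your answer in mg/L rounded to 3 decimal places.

950.183 mg/L

k = ln 2 / 12 = 0.05776 per h
Dose 1 (450 mg at t=0 h): 450·exp(−0.05776·32) = 70.871 mg/L
Dose 2 (180 mg at t=5 h): 180·exp(−0.05776·27) = 37.840 mg/L
Dose 3 (165 mg at t=10 h): 165·exp(−0.05776·22) = 46.302 mg/L
Dose 4 (100 mg at t=15 h): 100·exp(−0.05776·17) = 37.458 mg/L
Dose 5 (15 mg at t=20 h): 15·exp(−0.05776·12) = 7.500 mg/L
Dose 6 (490 mg at t=25 h): 490·exp(−0.05776·7) = 327.036 mg/L
Dose 7 (475 mg at t=30 h): 475·exp(−0.05776·2) = 423.177 mg/L
C(32) = 70.871 + 37.840 + 46.302 + 37.458 + 7.500 + 327.036 + 423.177 = 950.183 mg/L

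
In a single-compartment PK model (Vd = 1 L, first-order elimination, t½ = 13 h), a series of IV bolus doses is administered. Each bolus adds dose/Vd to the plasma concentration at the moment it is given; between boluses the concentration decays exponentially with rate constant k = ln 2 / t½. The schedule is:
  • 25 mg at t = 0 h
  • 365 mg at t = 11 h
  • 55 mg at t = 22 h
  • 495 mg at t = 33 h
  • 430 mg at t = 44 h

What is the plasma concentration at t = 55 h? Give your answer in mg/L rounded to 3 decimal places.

438.109 mg/L

k = ln 2 / 13 = 0.05332 per h
Dose 1 (25 mg at t=0 h): 25·exp(−0.05332·55) = 1.332 mg/L
Dose 2 (365 mg at t=11 h): 365·exp(−0.05332·44) = 34.948 mg/L
Dose 3 (55 mg at t=22 h): 55·exp(−0.05332·33) = 9.467 mg/L
Dose 4 (495 mg at t=33 h): 495·exp(−0.05332·22) = 153.169 mg/L
Dose 5 (430 mg at t=44 h): 430·exp(−0.05332·11) = 239.194 mg/L
C(55) = 1.332 + 34.948 + 9.467 + 153.169 + 239.194 = 438.109 mg/L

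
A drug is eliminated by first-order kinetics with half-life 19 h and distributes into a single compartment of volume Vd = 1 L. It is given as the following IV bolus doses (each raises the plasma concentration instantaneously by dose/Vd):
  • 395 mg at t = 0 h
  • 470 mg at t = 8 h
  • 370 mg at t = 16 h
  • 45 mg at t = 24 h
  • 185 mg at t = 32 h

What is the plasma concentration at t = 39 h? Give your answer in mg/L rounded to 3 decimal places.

576.120 mg/L

k = ln 2 / 19 = 0.03648 per h
Dose 1 (395 mg at t=0 h): 395·exp(−0.03648·39) = 95.212 mg/L
Dose 2 (470 mg at t=8 h): 470·exp(−0.03648·31) = 151.685 mg/L
Dose 3 (370 mg at t=16 h): 370·exp(−0.03648·23) = 159.881 mg/L
Dose 4 (45 mg at t=24 h): 45·exp(−0.03648·15) = 26.035 mg/L
Dose 5 (185 mg at t=32 h): 185·exp(−0.03648·7) = 143.307 mg/L
C(39) = 95.212 + 151.685 + 159.881 + 26.035 + 143.307 = 576.120 mg/L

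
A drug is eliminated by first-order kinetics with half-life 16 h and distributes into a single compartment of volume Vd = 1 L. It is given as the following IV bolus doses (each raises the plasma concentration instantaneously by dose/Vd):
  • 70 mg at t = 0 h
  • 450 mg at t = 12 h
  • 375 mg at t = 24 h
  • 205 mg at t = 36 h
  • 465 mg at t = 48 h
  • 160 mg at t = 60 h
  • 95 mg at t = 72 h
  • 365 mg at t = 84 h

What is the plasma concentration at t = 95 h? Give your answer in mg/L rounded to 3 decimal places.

k = ln 2 / 16 = 0.04332 per h
Dose 1 (70 mg at t=0 h): 70·exp(−0.04332·95) = 1.142 mg/L
Dose 2 (450 mg at t=12 h): 450·exp(−0.04332·83) = 12.349 mg/L
Dose 3 (375 mg at t=24 h): 375·exp(−0.04332·71) = 17.307 mg/L
Dose 4 (205 mg at t=36 h): 205·exp(−0.04332·59) = 15.911 mg/L
Dose 5 (465 mg at t=48 h): 465·exp(−0.04332·47) = 60.698 mg/L
Dose 6 (160 mg at t=60 h): 160·exp(−0.04332·35) = 35.125 mg/L
Dose 7 (95 mg at t=72 h): 95·exp(−0.04332·23) = 35.075 mg/L
Dose 8 (365 mg at t=84 h): 365·exp(−0.04332·11) = 226.639 mg/L
C(95) = 1.142 + 12.349 + 17.307 + 15.911 + 60.698 + 35.125 + 35.075 + 226.639 = 404.246 mg/L

404.246 mg/L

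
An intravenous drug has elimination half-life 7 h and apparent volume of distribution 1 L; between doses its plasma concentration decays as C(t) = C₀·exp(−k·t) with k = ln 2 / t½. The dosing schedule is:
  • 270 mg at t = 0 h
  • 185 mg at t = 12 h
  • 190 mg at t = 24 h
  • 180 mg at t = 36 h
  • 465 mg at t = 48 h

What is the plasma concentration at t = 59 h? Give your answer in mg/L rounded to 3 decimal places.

183.401 mg/L

k = ln 2 / 7 = 0.09902 per h
Dose 1 (270 mg at t=0 h): 270·exp(−0.09902·59) = 0.784 mg/L
Dose 2 (185 mg at t=12 h): 185·exp(−0.09902·47) = 1.762 mg/L
Dose 3 (190 mg at t=24 h): 190·exp(−0.09902·35) = 5.938 mg/L
Dose 4 (180 mg at t=36 h): 180·exp(−0.09902·23) = 18.458 mg/L
Dose 5 (465 mg at t=48 h): 465·exp(−0.09902·11) = 156.461 mg/L
C(59) = 0.784 + 1.762 + 5.938 + 18.458 + 156.461 = 183.401 mg/L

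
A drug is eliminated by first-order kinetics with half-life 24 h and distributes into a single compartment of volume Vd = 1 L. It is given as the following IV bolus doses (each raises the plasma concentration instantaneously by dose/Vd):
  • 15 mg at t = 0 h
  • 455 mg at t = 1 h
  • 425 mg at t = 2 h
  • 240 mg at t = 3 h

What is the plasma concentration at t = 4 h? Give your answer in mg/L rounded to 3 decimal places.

k = ln 2 / 24 = 0.02888 per h
Dose 1 (15 mg at t=0 h): 15·exp(−0.02888·4) = 13.363 mg/L
Dose 2 (455 mg at t=1 h): 455·exp(−0.02888·3) = 417.237 mg/L
Dose 3 (425 mg at t=2 h): 425·exp(−0.02888·2) = 401.147 mg/L
Dose 4 (240 mg at t=3 h): 240·exp(−0.02888·1) = 233.168 mg/L
C(4) = 13.363 + 417.237 + 401.147 + 233.168 = 1064.915 mg/L

1064.915 mg/L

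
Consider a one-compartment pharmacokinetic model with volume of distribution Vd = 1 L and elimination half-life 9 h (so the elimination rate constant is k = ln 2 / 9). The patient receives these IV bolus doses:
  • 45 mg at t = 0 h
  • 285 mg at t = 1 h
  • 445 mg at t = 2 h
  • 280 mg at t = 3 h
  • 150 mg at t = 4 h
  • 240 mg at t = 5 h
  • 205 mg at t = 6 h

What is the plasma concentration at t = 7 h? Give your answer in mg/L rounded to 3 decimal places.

1228.922 mg/L

k = ln 2 / 9 = 0.07702 per h
Dose 1 (45 mg at t=0 h): 45·exp(−0.07702·7) = 26.247 mg/L
Dose 2 (285 mg at t=1 h): 285·exp(−0.07702·6) = 179.539 mg/L
Dose 3 (445 mg at t=2 h): 445·exp(−0.07702·5) = 302.776 mg/L
Dose 4 (280 mg at t=3 h): 280·exp(−0.07702·4) = 205.763 mg/L
Dose 5 (150 mg at t=4 h): 150·exp(−0.07702·3) = 119.055 mg/L
Dose 6 (240 mg at t=5 h): 240·exp(−0.07702·2) = 205.739 mg/L
Dose 7 (205 mg at t=6 h): 205·exp(−0.07702·1) = 189.804 mg/L
C(7) = 26.247 + 179.539 + 302.776 + 205.763 + 119.055 + 205.739 + 189.804 = 1228.922 mg/L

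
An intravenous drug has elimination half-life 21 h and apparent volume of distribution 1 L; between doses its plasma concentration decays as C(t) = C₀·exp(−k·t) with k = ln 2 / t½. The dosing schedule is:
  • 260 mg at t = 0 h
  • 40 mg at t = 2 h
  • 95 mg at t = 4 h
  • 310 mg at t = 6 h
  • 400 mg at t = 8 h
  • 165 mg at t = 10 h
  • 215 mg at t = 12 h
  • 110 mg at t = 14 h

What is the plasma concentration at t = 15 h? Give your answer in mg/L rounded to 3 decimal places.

1239.457 mg/L

k = ln 2 / 21 = 0.03301 per h
Dose 1 (260 mg at t=0 h): 260·exp(−0.03301·15) = 158.472 mg/L
Dose 2 (40 mg at t=2 h): 40·exp(−0.03301·13) = 26.044 mg/L
Dose 3 (95 mg at t=4 h): 95·exp(−0.03301·11) = 66.076 mg/L
Dose 4 (310 mg at t=6 h): 310·exp(−0.03301·9) = 230.329 mg/L
Dose 5 (400 mg at t=8 h): 400·exp(−0.03301·7) = 317.480 mg/L
Dose 6 (165 mg at t=10 h): 165·exp(−0.03301·5) = 139.898 mg/L
Dose 7 (215 mg at t=12 h): 215·exp(−0.03301·3) = 194.731 mg/L
Dose 8 (110 mg at t=14 h): 110·exp(−0.03301·1) = 106.428 mg/L
C(15) = 158.472 + 26.044 + 66.076 + 230.329 + 317.480 + 139.898 + 194.731 + 106.428 = 1239.457 mg/L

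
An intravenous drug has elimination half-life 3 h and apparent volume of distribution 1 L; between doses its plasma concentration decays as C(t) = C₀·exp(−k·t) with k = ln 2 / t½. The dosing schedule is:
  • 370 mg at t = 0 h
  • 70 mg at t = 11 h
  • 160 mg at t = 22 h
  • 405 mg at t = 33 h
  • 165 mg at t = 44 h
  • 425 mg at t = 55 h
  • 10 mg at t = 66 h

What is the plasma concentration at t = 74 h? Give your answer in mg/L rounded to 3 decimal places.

k = ln 2 / 3 = 0.23105 per h
Dose 1 (370 mg at t=0 h): 370·exp(−0.23105·74) = 0.000 mg/L
Dose 2 (70 mg at t=11 h): 70·exp(−0.23105·63) = 0.000 mg/L
Dose 3 (160 mg at t=22 h): 160·exp(−0.23105·52) = 0.001 mg/L
Dose 4 (405 mg at t=33 h): 405·exp(−0.23105·41) = 0.031 mg/L
Dose 5 (165 mg at t=44 h): 165·exp(−0.23105·30) = 0.161 mg/L
Dose 6 (425 mg at t=55 h): 425·exp(−0.23105·19) = 5.271 mg/L
Dose 7 (10 mg at t=66 h): 10·exp(−0.23105·8) = 1.575 mg/L
C(74) = 0.000 + 0.000 + 0.001 + 0.031 + 0.161 + 5.271 + 1.575 = 7.039 mg/L

7.039 mg/L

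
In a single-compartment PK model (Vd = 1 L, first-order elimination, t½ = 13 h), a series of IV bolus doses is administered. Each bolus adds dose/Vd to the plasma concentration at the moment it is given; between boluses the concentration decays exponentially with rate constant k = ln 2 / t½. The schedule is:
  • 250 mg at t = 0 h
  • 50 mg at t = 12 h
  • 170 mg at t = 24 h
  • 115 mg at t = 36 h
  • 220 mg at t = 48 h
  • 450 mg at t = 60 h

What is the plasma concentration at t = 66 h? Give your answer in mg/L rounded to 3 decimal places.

462.606 mg/L

k = ln 2 / 13 = 0.05332 per h
Dose 1 (250 mg at t=0 h): 250·exp(−0.05332·66) = 7.407 mg/L
Dose 2 (50 mg at t=12 h): 50·exp(−0.05332·54) = 2.809 mg/L
Dose 3 (170 mg at t=24 h): 170·exp(−0.05332·42) = 18.109 mg/L
Dose 4 (115 mg at t=36 h): 115·exp(−0.05332·30) = 23.228 mg/L
Dose 5 (220 mg at t=48 h): 220·exp(−0.05332·18) = 84.258 mg/L
Dose 6 (450 mg at t=60 h): 450·exp(−0.05332·6) = 326.795 mg/L
C(66) = 7.407 + 2.809 + 18.109 + 23.228 + 84.258 + 326.795 = 462.606 mg/L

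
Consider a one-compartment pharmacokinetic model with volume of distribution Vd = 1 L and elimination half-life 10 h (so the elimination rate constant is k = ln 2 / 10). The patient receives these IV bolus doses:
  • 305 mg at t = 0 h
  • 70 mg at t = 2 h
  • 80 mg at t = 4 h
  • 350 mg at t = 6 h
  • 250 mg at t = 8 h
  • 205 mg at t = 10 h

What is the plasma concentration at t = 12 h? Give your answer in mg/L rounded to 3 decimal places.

k = ln 2 / 10 = 0.06931 per h
Dose 1 (305 mg at t=0 h): 305·exp(−0.06931·12) = 132.759 mg/L
Dose 2 (70 mg at t=2 h): 70·exp(−0.06931·10) = 35.000 mg/L
Dose 3 (80 mg at t=4 h): 80·exp(−0.06931·8) = 45.948 mg/L
Dose 4 (350 mg at t=6 h): 350·exp(−0.06931·6) = 230.914 mg/L
Dose 5 (250 mg at t=8 h): 250·exp(−0.06931·4) = 189.465 mg/L
Dose 6 (205 mg at t=10 h): 205·exp(−0.06931·2) = 178.463 mg/L
C(12) = 132.759 + 35.000 + 45.948 + 230.914 + 189.465 + 178.463 = 812.548 mg/L

812.548 mg/L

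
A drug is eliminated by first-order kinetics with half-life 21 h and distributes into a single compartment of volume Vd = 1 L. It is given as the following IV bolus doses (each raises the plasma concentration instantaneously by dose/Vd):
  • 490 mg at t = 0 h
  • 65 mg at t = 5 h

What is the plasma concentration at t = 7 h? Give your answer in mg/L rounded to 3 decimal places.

k = ln 2 / 21 = 0.03301 per h
Dose 1 (490 mg at t=0 h): 490·exp(−0.03301·7) = 388.913 mg/L
Dose 2 (65 mg at t=5 h): 65·exp(−0.03301·2) = 60.848 mg/L
C(7) = 388.913 + 60.848 = 449.761 mg/L

449.761 mg/L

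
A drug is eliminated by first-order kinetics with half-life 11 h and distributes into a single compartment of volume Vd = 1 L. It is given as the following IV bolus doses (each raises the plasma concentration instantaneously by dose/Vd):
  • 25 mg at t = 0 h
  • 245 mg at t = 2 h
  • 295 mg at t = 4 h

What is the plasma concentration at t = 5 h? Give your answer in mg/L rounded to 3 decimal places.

498.028 mg/L

k = ln 2 / 11 = 0.06301 per h
Dose 1 (25 mg at t=0 h): 25·exp(−0.06301·5) = 18.244 mg/L
Dose 2 (245 mg at t=2 h): 245·exp(−0.06301·3) = 202.800 mg/L
Dose 3 (295 mg at t=4 h): 295·exp(−0.06301·1) = 276.985 mg/L
C(5) = 18.244 + 202.800 + 276.985 = 498.028 mg/L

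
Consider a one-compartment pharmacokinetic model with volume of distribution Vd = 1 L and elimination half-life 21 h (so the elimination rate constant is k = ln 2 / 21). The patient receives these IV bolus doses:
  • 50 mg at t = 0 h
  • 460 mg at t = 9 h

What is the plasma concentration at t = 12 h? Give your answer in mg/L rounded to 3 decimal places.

k = ln 2 / 21 = 0.03301 per h
Dose 1 (50 mg at t=0 h): 50·exp(−0.03301·12) = 33.648 mg/L
Dose 2 (460 mg at t=9 h): 460·exp(−0.03301·3) = 416.633 mg/L
C(12) = 33.648 + 416.633 = 450.280 mg/L

450.280 mg/L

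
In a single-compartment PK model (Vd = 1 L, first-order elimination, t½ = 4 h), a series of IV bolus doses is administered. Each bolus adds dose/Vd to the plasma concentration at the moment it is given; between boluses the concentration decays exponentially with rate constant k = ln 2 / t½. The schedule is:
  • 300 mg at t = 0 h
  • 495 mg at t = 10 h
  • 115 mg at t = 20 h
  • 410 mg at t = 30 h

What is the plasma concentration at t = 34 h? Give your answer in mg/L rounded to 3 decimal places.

k = ln 2 / 4 = 0.17329 per h
Dose 1 (300 mg at t=0 h): 300·exp(−0.17329·34) = 0.829 mg/L
Dose 2 (495 mg at t=10 h): 495·exp(−0.17329·24) = 7.734 mg/L
Dose 3 (115 mg at t=20 h): 115·exp(−0.17329·14) = 10.165 mg/L
Dose 4 (410 mg at t=30 h): 410·exp(−0.17329·4) = 205.000 mg/L
C(34) = 0.829 + 7.734 + 10.165 + 205.000 = 223.728 mg/L

223.728 mg/L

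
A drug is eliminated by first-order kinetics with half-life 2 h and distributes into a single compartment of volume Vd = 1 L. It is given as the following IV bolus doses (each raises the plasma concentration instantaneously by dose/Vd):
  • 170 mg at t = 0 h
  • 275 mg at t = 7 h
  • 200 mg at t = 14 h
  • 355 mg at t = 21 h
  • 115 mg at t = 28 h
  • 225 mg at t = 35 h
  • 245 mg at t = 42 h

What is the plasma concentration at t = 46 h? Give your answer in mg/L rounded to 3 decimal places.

66.511 mg/L

k = ln 2 / 2 = 0.34657 per h
Dose 1 (170 mg at t=0 h): 170·exp(−0.34657·46) = 0.000 mg/L
Dose 2 (275 mg at t=7 h): 275·exp(−0.34657·39) = 0.000 mg/L
Dose 3 (200 mg at t=14 h): 200·exp(−0.34657·32) = 0.003 mg/L
Dose 4 (355 mg at t=21 h): 355·exp(−0.34657·25) = 0.061 mg/L
Dose 5 (115 mg at t=28 h): 115·exp(−0.34657·18) = 0.225 mg/L
Dose 6 (225 mg at t=35 h): 225·exp(−0.34657·11) = 4.972 mg/L
Dose 7 (245 mg at t=42 h): 245·exp(−0.34657·4) = 61.250 mg/L
C(46) = 0.000 + 0.000 + 0.003 + 0.061 + 0.225 + 4.972 + 61.250 = 66.511 mg/L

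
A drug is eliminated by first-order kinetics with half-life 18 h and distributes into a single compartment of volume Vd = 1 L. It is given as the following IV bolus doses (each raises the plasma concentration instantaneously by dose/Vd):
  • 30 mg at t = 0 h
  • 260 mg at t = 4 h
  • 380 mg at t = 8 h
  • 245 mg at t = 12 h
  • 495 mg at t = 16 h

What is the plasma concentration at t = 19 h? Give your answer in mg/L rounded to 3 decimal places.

k = ln 2 / 18 = 0.03851 per h
Dose 1 (30 mg at t=0 h): 30·exp(−0.03851·19) = 14.433 mg/L
Dose 2 (260 mg at t=4 h): 260·exp(−0.03851·15) = 145.920 mg/L
Dose 3 (380 mg at t=8 h): 380·exp(−0.03851·11) = 248.783 mg/L
Dose 4 (245 mg at t=12 h): 245·exp(−0.03851·7) = 187.111 mg/L
Dose 5 (495 mg at t=16 h): 495·exp(−0.03851·3) = 440.995 mg/L
C(19) = 14.433 + 145.920 + 248.783 + 187.111 + 440.995 = 1037.242 mg/L

1037.242 mg/L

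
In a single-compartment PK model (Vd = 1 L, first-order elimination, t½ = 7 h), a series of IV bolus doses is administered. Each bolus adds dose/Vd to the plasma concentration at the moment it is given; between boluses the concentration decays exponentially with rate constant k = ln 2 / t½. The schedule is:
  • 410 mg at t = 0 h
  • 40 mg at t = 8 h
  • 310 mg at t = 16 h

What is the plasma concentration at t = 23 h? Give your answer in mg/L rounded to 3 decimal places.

k = ln 2 / 7 = 0.09902 per h
Dose 1 (410 mg at t=0 h): 410·exp(−0.09902·23) = 42.042 mg/L
Dose 2 (40 mg at t=8 h): 40·exp(−0.09902·15) = 9.057 mg/L
Dose 3 (310 mg at t=16 h): 310·exp(−0.09902·7) = 155.000 mg/L
C(23) = 42.042 + 9.057 + 155.000 = 206.099 mg/L

206.099 mg/L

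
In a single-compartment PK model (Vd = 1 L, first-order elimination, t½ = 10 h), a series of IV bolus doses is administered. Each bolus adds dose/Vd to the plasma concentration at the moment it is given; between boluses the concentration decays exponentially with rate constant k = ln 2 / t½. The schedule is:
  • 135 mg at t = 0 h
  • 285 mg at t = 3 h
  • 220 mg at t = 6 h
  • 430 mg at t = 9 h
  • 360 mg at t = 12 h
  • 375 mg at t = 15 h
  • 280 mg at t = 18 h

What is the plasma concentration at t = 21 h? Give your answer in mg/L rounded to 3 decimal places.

1046.042 mg/L

k = ln 2 / 10 = 0.06931 per h
Dose 1 (135 mg at t=0 h): 135·exp(−0.06931·21) = 31.490 mg/L
Dose 2 (285 mg at t=3 h): 285·exp(−0.06931·18) = 81.845 mg/L
Dose 3 (220 mg at t=6 h): 220·exp(−0.06931·15) = 77.782 mg/L
Dose 4 (430 mg at t=9 h): 430·exp(−0.06931·12) = 187.168 mg/L
Dose 5 (360 mg at t=12 h): 360·exp(−0.06931·9) = 192.919 mg/L
Dose 6 (375 mg at t=15 h): 375·exp(−0.06931·6) = 247.408 mg/L
Dose 7 (280 mg at t=18 h): 280·exp(−0.06931·3) = 227.431 mg/L
C(21) = 31.490 + 81.845 + 77.782 + 187.168 + 192.919 + 247.408 + 227.431 = 1046.042 mg/L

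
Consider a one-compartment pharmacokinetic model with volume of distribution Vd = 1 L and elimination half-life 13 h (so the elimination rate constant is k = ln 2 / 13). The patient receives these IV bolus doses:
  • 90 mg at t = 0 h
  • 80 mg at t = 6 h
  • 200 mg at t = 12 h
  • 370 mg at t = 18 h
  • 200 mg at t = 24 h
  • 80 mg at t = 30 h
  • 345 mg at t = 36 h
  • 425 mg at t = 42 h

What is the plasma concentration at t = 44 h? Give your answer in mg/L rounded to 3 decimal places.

k = ln 2 / 13 = 0.05332 per h
Dose 1 (90 mg at t=0 h): 90·exp(−0.05332·44) = 8.617 mg/L
Dose 2 (80 mg at t=6 h): 80·exp(−0.05332·38) = 10.548 mg/L
Dose 3 (200 mg at t=12 h): 200·exp(−0.05332·32) = 36.311 mg/L
Dose 4 (370 mg at t=18 h): 370·exp(−0.05332·26) = 92.500 mg/L
Dose 5 (200 mg at t=24 h): 200·exp(−0.05332·20) = 68.850 mg/L
Dose 6 (80 mg at t=30 h): 80·exp(−0.05332·14) = 37.923 mg/L
Dose 7 (345 mg at t=36 h): 345·exp(−0.05332·8) = 225.201 mg/L
Dose 8 (425 mg at t=42 h): 425·exp(−0.05332·2) = 382.012 mg/L
C(44) = 8.617 + 10.548 + 36.311 + 92.500 + 68.850 + 37.923 + 225.201 + 382.012 = 861.962 mg/L

861.962 mg/L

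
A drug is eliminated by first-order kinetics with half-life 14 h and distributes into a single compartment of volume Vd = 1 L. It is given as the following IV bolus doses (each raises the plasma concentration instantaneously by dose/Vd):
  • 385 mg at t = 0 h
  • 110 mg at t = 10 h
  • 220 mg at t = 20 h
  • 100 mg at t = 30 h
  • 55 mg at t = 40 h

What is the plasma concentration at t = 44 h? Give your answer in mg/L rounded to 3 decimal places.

226.185 mg/L

k = ln 2 / 14 = 0.04951 per h
Dose 1 (385 mg at t=0 h): 385·exp(−0.04951·44) = 43.588 mg/L
Dose 2 (110 mg at t=10 h): 110·exp(−0.04951·34) = 20.432 mg/L
Dose 3 (220 mg at t=20 h): 220·exp(−0.04951·24) = 67.046 mg/L
Dose 4 (100 mg at t=30 h): 100·exp(−0.04951·14) = 50.000 mg/L
Dose 5 (55 mg at t=40 h): 55·exp(−0.04951·4) = 45.118 mg/L
C(44) = 43.588 + 20.432 + 67.046 + 50.000 + 45.118 = 226.185 mg/L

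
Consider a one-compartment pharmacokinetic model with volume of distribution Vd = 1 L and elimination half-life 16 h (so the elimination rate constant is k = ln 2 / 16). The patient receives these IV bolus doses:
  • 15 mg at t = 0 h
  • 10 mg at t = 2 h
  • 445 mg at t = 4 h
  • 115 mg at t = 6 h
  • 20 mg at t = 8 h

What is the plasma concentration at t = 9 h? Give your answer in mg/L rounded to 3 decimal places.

k = ln 2 / 16 = 0.04332 per h
Dose 1 (15 mg at t=0 h): 15·exp(−0.04332·9) = 10.157 mg/L
Dose 2 (10 mg at t=2 h): 10·exp(−0.04332·7) = 7.384 mg/L
Dose 3 (445 mg at t=4 h): 445·exp(−0.04332·5) = 358.334 mg/L
Dose 4 (115 mg at t=6 h): 115·exp(−0.04332·3) = 100.984 mg/L
Dose 5 (20 mg at t=8 h): 20·exp(−0.04332·1) = 19.152 mg/L
C(9) = 10.157 + 7.384 + 358.334 + 100.984 + 19.152 = 496.012 mg/L

496.012 mg/L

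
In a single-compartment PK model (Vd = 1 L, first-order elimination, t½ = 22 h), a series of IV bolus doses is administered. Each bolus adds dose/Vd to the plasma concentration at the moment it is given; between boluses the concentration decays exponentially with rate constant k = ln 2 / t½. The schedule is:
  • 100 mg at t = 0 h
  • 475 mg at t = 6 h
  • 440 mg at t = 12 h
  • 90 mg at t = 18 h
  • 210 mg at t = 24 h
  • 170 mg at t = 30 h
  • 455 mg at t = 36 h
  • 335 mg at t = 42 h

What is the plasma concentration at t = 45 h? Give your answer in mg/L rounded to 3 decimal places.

k = ln 2 / 22 = 0.03151 per h
Dose 1 (100 mg at t=0 h): 100·exp(−0.03151·45) = 24.225 mg/L
Dose 2 (475 mg at t=6 h): 475·exp(−0.03151·39) = 139.011 mg/L
Dose 3 (440 mg at t=12 h): 440·exp(−0.03151·33) = 155.563 mg/L
Dose 4 (90 mg at t=18 h): 90·exp(−0.03151·27) = 38.441 mg/L
Dose 5 (210 mg at t=24 h): 210·exp(−0.03151·21) = 108.361 mg/L
Dose 6 (170 mg at t=30 h): 170·exp(−0.03151·15) = 105.974 mg/L
Dose 7 (455 mg at t=36 h): 455·exp(−0.03151·9) = 342.659 mg/L
Dose 8 (335 mg at t=42 h): 335·exp(−0.03151·3) = 304.786 mg/L
C(45) = 24.225 + 139.011 + 155.563 + 38.441 + 108.361 + 105.974 + 342.659 + 304.786 = 1219.021 mg/L

1219.021 mg/L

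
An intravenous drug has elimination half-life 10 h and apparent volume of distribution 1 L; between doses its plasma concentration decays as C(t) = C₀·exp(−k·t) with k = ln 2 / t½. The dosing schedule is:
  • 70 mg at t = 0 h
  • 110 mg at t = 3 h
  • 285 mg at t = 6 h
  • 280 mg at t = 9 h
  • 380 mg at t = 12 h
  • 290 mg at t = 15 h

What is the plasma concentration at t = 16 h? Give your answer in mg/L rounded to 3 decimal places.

941.191 mg/L

k = ln 2 / 10 = 0.06931 per h
Dose 1 (70 mg at t=0 h): 70·exp(−0.06931·16) = 23.091 mg/L
Dose 2 (110 mg at t=3 h): 110·exp(−0.06931·13) = 44.674 mg/L
Dose 3 (285 mg at t=6 h): 285·exp(−0.06931·10) = 142.500 mg/L
Dose 4 (280 mg at t=9 h): 280·exp(−0.06931·7) = 172.360 mg/L
Dose 5 (380 mg at t=12 h): 380·exp(−0.06931·4) = 287.986 mg/L
Dose 6 (290 mg at t=15 h): 290·exp(−0.06931·1) = 270.580 mg/L
C(16) = 23.091 + 44.674 + 142.500 + 172.360 + 287.986 + 270.580 = 941.191 mg/L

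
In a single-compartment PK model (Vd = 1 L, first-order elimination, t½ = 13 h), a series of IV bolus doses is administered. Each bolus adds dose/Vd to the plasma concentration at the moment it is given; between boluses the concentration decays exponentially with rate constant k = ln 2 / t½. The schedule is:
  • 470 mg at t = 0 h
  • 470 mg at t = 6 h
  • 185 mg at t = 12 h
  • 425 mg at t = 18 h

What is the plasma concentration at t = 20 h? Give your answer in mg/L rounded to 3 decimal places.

887.368 mg/L

k = ln 2 / 13 = 0.05332 per h
Dose 1 (470 mg at t=0 h): 470·exp(−0.05332·20) = 161.799 mg/L
Dose 2 (470 mg at t=6 h): 470·exp(−0.05332·14) = 222.798 mg/L
Dose 3 (185 mg at t=12 h): 185·exp(−0.05332·8) = 120.760 mg/L
Dose 4 (425 mg at t=18 h): 425·exp(−0.05332·2) = 382.012 mg/L
C(20) = 161.799 + 222.798 + 120.760 + 382.012 = 887.368 mg/L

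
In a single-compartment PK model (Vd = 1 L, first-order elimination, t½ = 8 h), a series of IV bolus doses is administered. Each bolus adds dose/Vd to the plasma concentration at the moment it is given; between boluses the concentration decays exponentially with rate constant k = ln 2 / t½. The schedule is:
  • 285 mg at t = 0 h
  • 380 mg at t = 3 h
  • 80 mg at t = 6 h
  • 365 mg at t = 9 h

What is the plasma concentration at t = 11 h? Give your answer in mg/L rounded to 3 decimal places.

k = ln 2 / 8 = 0.08664 per h
Dose 1 (285 mg at t=0 h): 285·exp(−0.08664·11) = 109.883 mg/L
Dose 2 (380 mg at t=3 h): 380·exp(−0.08664·8) = 190.000 mg/L
Dose 3 (80 mg at t=6 h): 80·exp(−0.08664·5) = 51.874 mg/L
Dose 4 (365 mg at t=9 h): 365·exp(−0.08664·2) = 306.927 mg/L
C(11) = 109.883 + 190.000 + 51.874 + 306.927 = 658.683 mg/L

658.683 mg/L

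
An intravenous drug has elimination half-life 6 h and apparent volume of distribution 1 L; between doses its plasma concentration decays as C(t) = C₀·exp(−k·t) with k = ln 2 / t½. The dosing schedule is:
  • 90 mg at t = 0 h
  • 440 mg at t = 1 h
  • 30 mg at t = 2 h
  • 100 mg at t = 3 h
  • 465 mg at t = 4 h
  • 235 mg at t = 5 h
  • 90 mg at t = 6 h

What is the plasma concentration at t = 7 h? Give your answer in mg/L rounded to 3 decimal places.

k = ln 2 / 6 = 0.11552 per h
Dose 1 (90 mg at t=0 h): 90·exp(−0.11552·7) = 40.090 mg/L
Dose 2 (440 mg at t=1 h): 440·exp(−0.11552·6) = 220.000 mg/L
Dose 3 (30 mg at t=2 h): 30·exp(−0.11552·5) = 16.837 mg/L
Dose 4 (100 mg at t=3 h): 100·exp(−0.11552·4) = 62.996 mg/L
Dose 5 (465 mg at t=4 h): 465·exp(−0.11552·3) = 328.805 mg/L
Dose 6 (235 mg at t=5 h): 235·exp(−0.11552·2) = 186.520 mg/L
Dose 7 (90 mg at t=6 h): 90·exp(−0.11552·1) = 80.181 mg/L
C(7) = 40.090 + 220.000 + 16.837 + 62.996 + 328.805 + 186.520 + 80.181 = 935.429 mg/L

935.429 mg/L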